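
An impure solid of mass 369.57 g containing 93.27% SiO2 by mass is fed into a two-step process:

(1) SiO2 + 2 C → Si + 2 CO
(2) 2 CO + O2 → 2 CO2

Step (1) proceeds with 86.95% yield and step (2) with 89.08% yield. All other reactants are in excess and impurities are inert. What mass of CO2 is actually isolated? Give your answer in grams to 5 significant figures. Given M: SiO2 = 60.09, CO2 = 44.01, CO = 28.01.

391.08 g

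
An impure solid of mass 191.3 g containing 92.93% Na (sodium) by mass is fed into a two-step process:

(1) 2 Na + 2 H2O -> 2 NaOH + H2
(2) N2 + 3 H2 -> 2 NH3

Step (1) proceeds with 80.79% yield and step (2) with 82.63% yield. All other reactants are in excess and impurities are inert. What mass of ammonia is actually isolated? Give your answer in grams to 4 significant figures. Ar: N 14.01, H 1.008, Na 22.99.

29.31 g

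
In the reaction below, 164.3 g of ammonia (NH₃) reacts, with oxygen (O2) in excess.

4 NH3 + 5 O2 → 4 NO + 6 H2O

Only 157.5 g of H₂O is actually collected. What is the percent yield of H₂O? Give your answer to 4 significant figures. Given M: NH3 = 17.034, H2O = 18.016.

n(NH3) = 164.30 g / 17.034 g/mol = 9.6454 mol.
From the equation the NH3:H2O mole ratio is 4:6, so n(H2O) = 9.6454 × 6/4 = 14.468 mol.
Mass of H2O = 14.468 mol × 18.016 g/mol = 260.66 g.
This is the theoretical yield. Percent yield = 157.5 g / 260.66 g × 100% = 60.424%.

60.42 %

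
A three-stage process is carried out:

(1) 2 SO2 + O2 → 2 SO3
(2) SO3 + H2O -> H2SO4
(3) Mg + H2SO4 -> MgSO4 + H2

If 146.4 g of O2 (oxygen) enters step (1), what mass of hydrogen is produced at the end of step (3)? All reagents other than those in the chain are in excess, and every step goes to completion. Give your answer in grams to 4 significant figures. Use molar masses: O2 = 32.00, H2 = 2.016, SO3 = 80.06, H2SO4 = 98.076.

n(O2) = 146.4 / 32.00 = 4.5750 mol.
Reaction (1): O2→SO3 ratio 1:2 ⇒ n(SO3) = 9.1500 mol.
Reaction (2): SO3→H2SO4 ratio 1:1 ⇒ n(H2SO4) = 9.1500 mol.
Reaction (3): H2SO4→H2 ratio 1:1 ⇒ n(H2) = 9.1500 mol.
Mass of H2 = 9.1500 × 2.016 = 18.446 g.

18.45 g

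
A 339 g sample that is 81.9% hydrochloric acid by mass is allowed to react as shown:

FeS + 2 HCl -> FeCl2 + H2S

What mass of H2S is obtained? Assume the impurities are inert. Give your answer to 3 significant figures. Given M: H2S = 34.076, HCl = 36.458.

130 g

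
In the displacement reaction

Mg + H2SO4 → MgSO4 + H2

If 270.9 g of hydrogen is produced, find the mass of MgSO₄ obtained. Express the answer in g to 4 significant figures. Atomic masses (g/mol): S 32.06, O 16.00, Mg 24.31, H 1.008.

16170 g

M(H2) = 2(1.008) = 2.016 g/mol.
M(MgSO4) = 24.31 + 32.06 + 4(16.00) = 120.37 g/mol.
n(H2) = 270.90 g / 2.016 g/mol = 134.38 mol.
From the equation the H2:MgSO4 mole ratio is 1:1, so n(MgSO4) = 134.38 × 1/1 = 134.38 mol.
Mass of MgSO4 = 134.38 mol × 120.37 g/mol = 16175 g.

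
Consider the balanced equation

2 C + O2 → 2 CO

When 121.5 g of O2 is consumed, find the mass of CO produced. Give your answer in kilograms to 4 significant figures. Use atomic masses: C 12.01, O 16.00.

0.2127 kg

M(O2) = 2(16.00) = 32.00 g/mol.
M(CO) = 12.01 + 16.00 = 28.01 g/mol.
n(O2) = 121.50 g / 32.00 g/mol = 3.7969 mol.
From the equation the O2:CO mole ratio is 1:2, so n(CO) = 3.7969 × 2/1 = 7.5938 mol.
Mass of CO = 7.5938 mol × 28.01 g/mol = 212.70 g.
Converting to kg: 212.70 g = 0.2127 kg.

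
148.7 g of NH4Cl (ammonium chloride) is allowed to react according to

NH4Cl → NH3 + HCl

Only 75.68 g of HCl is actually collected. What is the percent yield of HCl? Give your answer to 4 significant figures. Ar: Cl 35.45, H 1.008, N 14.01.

74.67 %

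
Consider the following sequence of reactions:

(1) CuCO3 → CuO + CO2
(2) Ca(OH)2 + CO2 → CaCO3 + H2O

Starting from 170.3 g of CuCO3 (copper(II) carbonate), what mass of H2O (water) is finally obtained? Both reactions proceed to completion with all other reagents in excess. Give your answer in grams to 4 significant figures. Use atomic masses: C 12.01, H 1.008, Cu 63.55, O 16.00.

24.83 g

M(CuCO3) = 63.55 + 12.01 + 3(16.00) = 123.56 g/mol.
M(H2O) = 2(1.008) + 16.00 = 18.016 g/mol.
n(CuCO3) = 170.30 / 123.56 = 1.3783 mol.
Step 1 gives a 1:1 ratio of CuCO3 to CO2, so n(CO2) = 1.3783 mol.
In step 2 the CO2:H2O ratio is 1:1, so n(H2O) = 1.3783 mol.
Mass of H2O = 1.3783 × 18.016 = 24.831 g.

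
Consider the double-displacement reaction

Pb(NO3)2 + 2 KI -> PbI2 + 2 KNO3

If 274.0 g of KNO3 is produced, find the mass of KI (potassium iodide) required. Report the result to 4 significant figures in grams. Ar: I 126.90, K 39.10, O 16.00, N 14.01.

449.8 g

M(KNO3) = 39.10 + 14.01 + 3(16.00) = 101.11 g/mol.
M(KI) = 39.10 + 126.90 = 166.00 g/mol.
n(KNO3) = 274.00 g / 101.11 g/mol = 2.7099 mol.
From the equation the KNO3:KI mole ratio is 2:2, so n(KI) = 2.7099 × 2/2 = 2.7099 mol.
Mass of KI = 2.7099 mol × 166.00 g/mol = 449.85 g.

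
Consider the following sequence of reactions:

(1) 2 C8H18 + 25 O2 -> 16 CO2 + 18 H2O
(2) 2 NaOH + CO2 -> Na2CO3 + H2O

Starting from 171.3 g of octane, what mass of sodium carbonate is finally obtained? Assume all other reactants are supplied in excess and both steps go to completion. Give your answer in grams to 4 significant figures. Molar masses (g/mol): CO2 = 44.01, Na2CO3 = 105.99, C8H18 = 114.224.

1272 g

n(C8H18) = 171.30 / 114.224 = 1.4997 mol.
Step 1 gives a 2:16 ratio of C8H18 to CO2, so n(CO2) = 11.997 mol.
In step 2 the CO2:Na2CO3 ratio is 1:1, so n(Na2CO3) = 11.997 mol.
Mass of Na2CO3 = 11.997 × 105.99 = 1271.6 g.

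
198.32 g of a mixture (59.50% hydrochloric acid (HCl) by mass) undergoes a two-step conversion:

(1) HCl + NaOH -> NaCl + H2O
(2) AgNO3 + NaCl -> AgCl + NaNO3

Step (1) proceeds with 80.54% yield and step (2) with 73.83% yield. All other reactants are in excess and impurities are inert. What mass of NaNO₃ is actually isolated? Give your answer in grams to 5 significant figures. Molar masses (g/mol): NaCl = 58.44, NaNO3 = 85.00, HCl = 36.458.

163.59 g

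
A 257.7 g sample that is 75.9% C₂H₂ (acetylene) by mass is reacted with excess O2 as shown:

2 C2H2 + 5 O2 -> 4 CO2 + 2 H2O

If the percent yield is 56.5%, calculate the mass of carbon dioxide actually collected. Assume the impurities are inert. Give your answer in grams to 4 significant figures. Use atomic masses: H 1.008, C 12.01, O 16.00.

373.6 g

Pure C2H2 available = 257.7 g × 0.759 = 195.59 g.
M(C2H2) = 2(12.01) + 2(1.008) = 26.036 g/mol.
M(CO2) = 12.01 + 2(16.00) = 44.01 g/mol.
n(C2H2) = 195.59 g / 26.036 g/mol = 7.5125 mol.
From the equation the C2H2:CO2 mole ratio is 2:4, so n(CO2) = 7.5125 × 4/2 = 15.025 mol.
Mass of CO2 = 15.025 mol × 44.01 g/mol = 661.25 g.
Actual mass collected = 661.25 g × 0.565 = 373.60 g.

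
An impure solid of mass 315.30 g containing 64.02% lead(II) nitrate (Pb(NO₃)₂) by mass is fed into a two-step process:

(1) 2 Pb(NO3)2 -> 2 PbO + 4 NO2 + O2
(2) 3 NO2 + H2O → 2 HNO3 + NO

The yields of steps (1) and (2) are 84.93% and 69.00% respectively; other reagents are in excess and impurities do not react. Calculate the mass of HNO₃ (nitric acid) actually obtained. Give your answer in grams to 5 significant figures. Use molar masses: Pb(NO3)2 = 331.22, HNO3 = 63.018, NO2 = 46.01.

Pure Pb(NO3)2 = 315.30 × 0.6402 = 201.855 g.
n(Pb(NO3)2) = 201.855 / 331.22 = 0.609429 mol.
Step 1 (Pb(NO3)2:NO2 = 2:4): theoretical n(NO2) = 1.21886 mol; at 84.93% yield, n(NO2) = 1.03518 mol.
Step 2 (NO2:HNO3 = 3:2): theoretical n(HNO3) = 0.690117 mol, so theoretical mass = 0.690117 × 63.018 = 43.4898 g.
At 69.00% yield, actual mass of HNO3 = 43.4898 × 0.6900 = 30.0080 g.

30.008 g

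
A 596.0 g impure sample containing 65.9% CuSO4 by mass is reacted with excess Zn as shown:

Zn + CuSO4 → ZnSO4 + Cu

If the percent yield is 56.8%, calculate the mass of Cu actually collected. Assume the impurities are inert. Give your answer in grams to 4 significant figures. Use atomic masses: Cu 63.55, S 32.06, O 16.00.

Pure CuSO4 available = 596.0 g × 0.659 = 392.76 g.
M(CuSO4) = 63.55 + 32.06 + 4(16.00) = 159.61 g/mol.
M(Cu) = 63.55 g/mol.
n(CuSO4) = 392.76 g / 159.61 g/mol = 2.4608 mol.
From the equation the CuSO4:Cu mole ratio is 1:1, so n(Cu) = 2.4608 × 1/1 = 2.4608 mol.
Mass of Cu = 2.4608 mol × 63.55 g/mol = 156.38 g.
Actual mass collected = 156.38 g × 0.568 = 88.825 g.

88.83 g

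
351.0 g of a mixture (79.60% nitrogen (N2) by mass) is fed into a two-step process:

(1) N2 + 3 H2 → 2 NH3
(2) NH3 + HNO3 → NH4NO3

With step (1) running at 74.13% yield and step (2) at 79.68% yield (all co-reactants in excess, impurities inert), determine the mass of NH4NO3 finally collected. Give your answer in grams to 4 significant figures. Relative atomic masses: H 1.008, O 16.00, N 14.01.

Pure N2 = 351.0 × 0.7960 = 279.40 g.
M(N2) = 2(14.01) = 28.02 g/mol.
M(NH4NO3) = 2(14.01) + 4(1.008) + 3(16.00) = 80.052 g/mol.
n(N2) = 279.40 / 28.02 = 9.9713 mol.
Step 1 (N2:NH3 = 1:2): theoretical n(NH3) = 19.943 mol; at 74.13% yield, n(NH3) = 14.783 mol.
Step 2 (NH3:NH4NO3 = 1:1): theoretical n(NH4NO3) = 14.783 mol, so theoretical mass = 14.783 × 80.052 = 1183.4 g.
At 79.68% yield, actual mass of NH4NO3 = 1183.4 × 0.7968 = 942.97 g.

943.0 g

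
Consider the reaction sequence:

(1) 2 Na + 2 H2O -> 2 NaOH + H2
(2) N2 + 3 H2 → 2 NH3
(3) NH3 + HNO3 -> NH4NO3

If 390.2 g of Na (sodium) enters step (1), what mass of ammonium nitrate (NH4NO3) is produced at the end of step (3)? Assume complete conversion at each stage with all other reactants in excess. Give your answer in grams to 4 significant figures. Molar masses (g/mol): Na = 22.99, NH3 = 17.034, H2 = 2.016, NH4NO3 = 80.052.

452.9 g

n(Na) = 390.2 / 22.99 = 16.973 mol.
Reaction (1): Na→H2 ratio 2:1 ⇒ n(H2) = 8.4863 mol.
Reaction (2): H2→NH3 ratio 3:2 ⇒ n(NH3) = 5.6575 mol.
Reaction (3): NH3→NH4NO3 ratio 1:1 ⇒ n(NH4NO3) = 5.6575 mol.
Mass of NH4NO3 = 5.6575 × 80.052 = 452.90 g.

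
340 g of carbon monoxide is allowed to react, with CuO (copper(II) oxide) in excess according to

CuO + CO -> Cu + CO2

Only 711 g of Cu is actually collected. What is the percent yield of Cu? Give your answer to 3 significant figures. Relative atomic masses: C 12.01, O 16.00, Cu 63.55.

92.2 %

M(CO) = 12.01 + 16.00 = 28.01 g/mol.
M(Cu) = 63.55 g/mol.
n(CO) = 340.0 g / 28.01 g/mol = 12.14 mol.
From the equation the CO:Cu mole ratio is 1:1, so n(Cu) = 12.14 × 1/1 = 12.14 mol.
Mass of Cu = 12.14 mol × 63.55 g/mol = 771.4 g.
This is the theoretical yield. Percent yield = 711 g / 771.4 g × 100% = 92.17%.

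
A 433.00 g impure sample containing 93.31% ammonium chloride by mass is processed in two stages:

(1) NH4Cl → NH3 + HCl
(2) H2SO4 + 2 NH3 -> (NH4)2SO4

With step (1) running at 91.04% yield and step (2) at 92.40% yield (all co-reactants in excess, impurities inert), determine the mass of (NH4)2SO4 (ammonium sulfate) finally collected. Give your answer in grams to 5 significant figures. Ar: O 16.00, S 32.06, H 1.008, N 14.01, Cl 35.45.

419.81 g

Pure NH4Cl = 433.00 × 0.9331 = 404.032 g.
M(NH4Cl) = 14.01 + 4(1.008) + 35.45 = 53.492 g/mol.
M((NH4)2SO4) = 2(14.01) + 8(1.008) + 32.06 + 4(16.00) = 132.144 g/mol.
n(NH4Cl) = 404.032 / 53.492 = 7.55314 mol.
Step 1 (NH4Cl:NH3 = 1:1): theoretical n(NH3) = 7.55314 mol; at 91.04% yield, n(NH3) = 6.87637 mol.
Step 2 (NH3:(NH4)2SO4 = 2:1): theoretical n((NH4)2SO4) = 3.43819 mol, so theoretical mass = 3.43819 × 132.144 = 454.336 g.
At 92.40% yield, actual mass of (NH4)2SO4 = 454.336 × 0.9240 = 419.806 g.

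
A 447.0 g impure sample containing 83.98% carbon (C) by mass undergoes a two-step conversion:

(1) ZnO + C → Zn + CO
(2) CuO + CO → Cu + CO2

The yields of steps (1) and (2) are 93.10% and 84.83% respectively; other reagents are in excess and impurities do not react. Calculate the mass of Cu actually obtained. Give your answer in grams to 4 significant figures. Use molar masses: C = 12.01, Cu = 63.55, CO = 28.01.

1569 g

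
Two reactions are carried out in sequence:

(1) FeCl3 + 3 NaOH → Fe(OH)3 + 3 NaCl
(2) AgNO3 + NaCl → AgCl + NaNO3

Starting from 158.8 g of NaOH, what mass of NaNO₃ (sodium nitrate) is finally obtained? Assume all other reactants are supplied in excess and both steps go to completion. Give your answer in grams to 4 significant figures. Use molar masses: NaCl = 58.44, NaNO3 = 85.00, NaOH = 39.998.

n(NaOH) = 158.80 / 39.998 = 3.9702 mol.
Step 1 gives a 3:3 ratio of NaOH to NaCl, so n(NaCl) = 3.9702 mol.
In step 2 the NaCl:NaNO3 ratio is 1:1, so n(NaNO3) = 3.9702 mol.
Mass of NaNO3 = 3.9702 × 85.00 = 337.47 g.

337.5 g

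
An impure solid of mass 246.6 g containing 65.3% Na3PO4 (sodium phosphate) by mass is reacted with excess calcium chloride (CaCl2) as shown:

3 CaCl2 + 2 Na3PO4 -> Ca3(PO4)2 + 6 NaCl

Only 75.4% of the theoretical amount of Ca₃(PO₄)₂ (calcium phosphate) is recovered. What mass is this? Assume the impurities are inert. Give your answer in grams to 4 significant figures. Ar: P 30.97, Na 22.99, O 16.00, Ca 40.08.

Pure Na3PO4 available = 246.6 g × 0.653 = 161.03 g.
M(Na3PO4) = 3(22.99) + 30.97 + 4(16.00) = 163.94 g/mol.
M(Ca3(PO4)2) = 3(40.08) + 2(30.97) + 8(16.00) = 310.18 g/mol.
n(Na3PO4) = 161.03 g / 163.94 g/mol = 0.98225 mol.
From the equation the Na3PO4:Ca3(PO4)2 mole ratio is 2:1, so n(Ca3(PO4)2) = 0.98225 × 1/2 = 0.49112 mol.
Mass of Ca3(PO4)2 = 0.49112 mol × 310.18 g/mol = 152.34 g.
Actual mass collected = 152.34 g × 0.754 = 114.86 g.

114.9 g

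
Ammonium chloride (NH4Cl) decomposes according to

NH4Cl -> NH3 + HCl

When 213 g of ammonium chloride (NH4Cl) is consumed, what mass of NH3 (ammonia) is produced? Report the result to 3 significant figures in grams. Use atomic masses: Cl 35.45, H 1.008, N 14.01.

67.8 g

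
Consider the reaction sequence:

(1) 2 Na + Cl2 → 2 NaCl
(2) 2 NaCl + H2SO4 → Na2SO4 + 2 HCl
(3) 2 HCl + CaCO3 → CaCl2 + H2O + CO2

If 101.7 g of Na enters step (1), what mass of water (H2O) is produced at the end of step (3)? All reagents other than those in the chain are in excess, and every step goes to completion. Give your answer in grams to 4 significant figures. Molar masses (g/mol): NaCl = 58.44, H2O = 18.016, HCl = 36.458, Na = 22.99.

39.85 g

n(Na) = 101.7 / 22.99 = 4.4237 mol.
Reaction (1): Na→NaCl ratio 2:2 ⇒ n(NaCl) = 4.4237 mol.
Reaction (2): NaCl→HCl ratio 2:2 ⇒ n(HCl) = 4.4237 mol.
Reaction (3): HCl→H2O ratio 2:1 ⇒ n(H2O) = 2.2118 mol.
Mass of H2O = 2.2118 × 18.016 = 39.848 g.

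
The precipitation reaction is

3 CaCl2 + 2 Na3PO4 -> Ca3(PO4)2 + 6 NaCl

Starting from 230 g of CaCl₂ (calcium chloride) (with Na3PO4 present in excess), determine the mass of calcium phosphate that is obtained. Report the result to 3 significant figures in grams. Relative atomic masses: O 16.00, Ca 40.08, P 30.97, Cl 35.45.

214 g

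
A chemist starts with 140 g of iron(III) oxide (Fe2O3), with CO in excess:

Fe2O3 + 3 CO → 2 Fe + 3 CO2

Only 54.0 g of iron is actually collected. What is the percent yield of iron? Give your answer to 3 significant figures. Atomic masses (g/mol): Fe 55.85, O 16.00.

M(Fe2O3) = 2(55.85) + 3(16.00) = 159.70 g/mol.
M(Fe) = 55.85 g/mol.
n(Fe2O3) = 140.0 g / 159.70 g/mol = 0.8766 mol.
From the equation the Fe2O3:Fe mole ratio is 1:2, so n(Fe) = 0.8766 × 2/1 = 1.753 mol.
Mass of Fe = 1.753 mol × 55.85 g/mol = 97.92 g.
This is the theoretical yield. Percent yield = 54.0 g / 97.92 g × 100% = 55.15%.

55.1 %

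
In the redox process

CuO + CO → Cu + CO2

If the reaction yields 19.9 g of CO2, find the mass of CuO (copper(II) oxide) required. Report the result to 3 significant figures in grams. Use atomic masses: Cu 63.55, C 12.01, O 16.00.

36.0 g

M(CO2) = 12.01 + 2(16.00) = 44.01 g/mol.
M(CuO) = 63.55 + 16.00 = 79.55 g/mol.
n(CO2) = 19.90 g / 44.01 g/mol = 0.4522 mol.
From the equation the CO2:CuO mole ratio is 1:1, so n(CuO) = 0.4522 × 1/1 = 0.4522 mol.
Mass of CuO = 0.4522 mol × 79.55 g/mol = 35.97 g.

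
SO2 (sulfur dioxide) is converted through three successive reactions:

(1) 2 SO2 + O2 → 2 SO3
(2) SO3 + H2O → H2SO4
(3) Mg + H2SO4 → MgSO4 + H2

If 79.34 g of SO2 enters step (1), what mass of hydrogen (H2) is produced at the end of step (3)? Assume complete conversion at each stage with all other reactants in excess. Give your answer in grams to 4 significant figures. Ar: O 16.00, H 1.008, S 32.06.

2.497 g

M(SO2) = 32.06 + 2(16.00) = 64.06 g/mol.
M(H2) = 2(1.008) = 2.016 g/mol.
n(SO2) = 79.34 / 64.06 = 1.2385 mol.
Reaction (1): SO2→SO3 ratio 2:2 ⇒ n(SO3) = 1.2385 mol.
Reaction (2): SO3→H2SO4 ratio 1:1 ⇒ n(H2SO4) = 1.2385 mol.
Reaction (3): H2SO4→H2 ratio 1:1 ⇒ n(H2) = 1.2385 mol.
Mass of H2 = 1.2385 × 2.016 = 2.4969 g.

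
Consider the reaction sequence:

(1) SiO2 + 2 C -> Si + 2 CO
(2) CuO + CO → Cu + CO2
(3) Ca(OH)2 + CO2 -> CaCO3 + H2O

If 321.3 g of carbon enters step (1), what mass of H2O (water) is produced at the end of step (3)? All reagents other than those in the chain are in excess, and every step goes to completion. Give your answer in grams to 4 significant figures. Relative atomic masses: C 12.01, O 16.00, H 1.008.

482.0 g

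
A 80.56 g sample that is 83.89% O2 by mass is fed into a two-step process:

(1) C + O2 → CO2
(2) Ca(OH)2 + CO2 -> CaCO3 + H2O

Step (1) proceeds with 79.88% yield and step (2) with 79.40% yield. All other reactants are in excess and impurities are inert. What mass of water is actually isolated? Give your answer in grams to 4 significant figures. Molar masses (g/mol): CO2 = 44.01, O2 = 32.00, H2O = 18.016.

24.13 g

Pure O2 = 80.56 × 0.8389 = 67.582 g.
n(O2) = 67.582 / 32.00 = 2.1119 mol.
Step 1 (O2:CO2 = 1:1): theoretical n(CO2) = 2.1119 mol; at 79.88% yield, n(CO2) = 1.6870 mol.
Step 2 (CO2:H2O = 1:1): theoretical n(H2O) = 1.6870 mol, so theoretical mass = 1.6870 × 18.016 = 30.393 g.
At 79.40% yield, actual mass of H2O = 30.393 × 0.7940 = 24.132 g.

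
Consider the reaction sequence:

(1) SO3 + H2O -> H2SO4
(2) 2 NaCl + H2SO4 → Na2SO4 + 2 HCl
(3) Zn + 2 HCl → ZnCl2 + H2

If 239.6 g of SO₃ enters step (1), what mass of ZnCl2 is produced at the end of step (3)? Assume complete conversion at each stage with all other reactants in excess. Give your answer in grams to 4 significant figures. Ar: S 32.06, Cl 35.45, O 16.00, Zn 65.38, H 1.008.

407.9 g

M(SO3) = 32.06 + 3(16.00) = 80.06 g/mol.
M(ZnCl2) = 65.38 + 2(35.45) = 136.28 g/mol.
n(SO3) = 239.6 / 80.06 = 2.9928 mol.
Reaction (1): SO3→H2SO4 ratio 1:1 ⇒ n(H2SO4) = 2.9928 mol.
Reaction (2): H2SO4→HCl ratio 1:2 ⇒ n(HCl) = 5.9855 mol.
Reaction (3): HCl→ZnCl2 ratio 2:1 ⇒ n(ZnCl2) = 2.9928 mol.
Mass of ZnCl2 = 2.9928 × 136.28 = 407.85 g.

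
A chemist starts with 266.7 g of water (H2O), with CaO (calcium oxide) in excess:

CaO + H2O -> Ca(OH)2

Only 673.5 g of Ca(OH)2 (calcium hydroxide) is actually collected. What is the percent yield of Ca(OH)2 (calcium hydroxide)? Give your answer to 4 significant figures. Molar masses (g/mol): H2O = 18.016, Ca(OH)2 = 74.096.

n(H2O) = 266.70 g / 18.016 g/mol = 14.804 mol.
From the equation the H2O:Ca(OH)2 mole ratio is 1:1, so n(Ca(OH)2) = 14.804 × 1/1 = 14.804 mol.
Mass of Ca(OH)2 = 14.804 mol × 74.096 g/mol = 1096.9 g.
This is the theoretical yield. Percent yield = 673.5 g / 1096.9 g × 100% = 61.401%.

61.40 %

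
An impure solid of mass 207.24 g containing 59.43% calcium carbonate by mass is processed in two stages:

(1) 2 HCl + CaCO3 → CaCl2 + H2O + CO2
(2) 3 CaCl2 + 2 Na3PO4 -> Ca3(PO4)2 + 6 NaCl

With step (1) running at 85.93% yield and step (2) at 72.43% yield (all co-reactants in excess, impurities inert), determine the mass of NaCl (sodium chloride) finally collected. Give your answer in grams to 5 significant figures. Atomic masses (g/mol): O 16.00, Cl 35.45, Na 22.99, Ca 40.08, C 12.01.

89.514 g

Pure CaCO3 = 207.24 × 0.5943 = 123.163 g.
M(CaCO3) = 40.08 + 12.01 + 3(16.00) = 100.09 g/mol.
M(NaCl) = 22.99 + 35.45 = 58.44 g/mol.
n(CaCO3) = 123.163 / 100.09 = 1.23052 mol.
Step 1 (CaCO3:CaCl2 = 1:1): theoretical n(CaCl2) = 1.23052 mol; at 85.93% yield, n(CaCl2) = 1.05739 mol.
Step 2 (CaCl2:NaCl = 3:6): theoretical n(NaCl) = 2.11477 mol, so theoretical mass = 2.11477 × 58.44 = 123.587 g.
At 72.43% yield, actual mass of NaCl = 123.587 × 0.7243 = 89.5142 g.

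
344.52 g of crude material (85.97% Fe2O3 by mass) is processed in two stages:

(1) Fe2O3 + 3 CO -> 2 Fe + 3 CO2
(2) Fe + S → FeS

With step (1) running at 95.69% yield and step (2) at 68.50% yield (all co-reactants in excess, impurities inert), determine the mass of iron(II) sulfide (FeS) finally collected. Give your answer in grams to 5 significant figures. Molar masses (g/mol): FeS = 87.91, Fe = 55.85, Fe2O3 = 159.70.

Pure Fe2O3 = 344.52 × 0.8597 = 296.184 g.
n(Fe2O3) = 296.184 / 159.70 = 1.85463 mol.
Step 1 (Fe2O3:Fe = 1:2): theoretical n(Fe) = 3.70925 mol; at 95.69% yield, n(Fe) = 3.54938 mol.
Step 2 (Fe:FeS = 1:1): theoretical n(FeS) = 3.54938 mol, so theoretical mass = 3.54938 × 87.91 = 312.026 g.
At 68.50% yield, actual mass of FeS = 312.026 × 0.6850 = 213.738 g.

213.74 g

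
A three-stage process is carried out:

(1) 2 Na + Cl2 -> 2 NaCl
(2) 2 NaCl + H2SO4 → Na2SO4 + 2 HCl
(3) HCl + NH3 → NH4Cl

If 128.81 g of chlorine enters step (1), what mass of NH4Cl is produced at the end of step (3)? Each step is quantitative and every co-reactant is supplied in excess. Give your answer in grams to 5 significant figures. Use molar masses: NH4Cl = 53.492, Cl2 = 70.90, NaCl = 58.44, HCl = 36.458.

194.37 g

n(Cl2) = 128.81 / 70.90 = 1.81678 mol.
Reaction (1): Cl2→NaCl ratio 1:2 ⇒ n(NaCl) = 3.63357 mol.
Reaction (2): NaCl→HCl ratio 2:2 ⇒ n(HCl) = 3.63357 mol.
Reaction (3): HCl→NH4Cl ratio 1:1 ⇒ n(NH4Cl) = 3.63357 mol.
Mass of NH4Cl = 3.63357 × 53.492 = 194.367 g.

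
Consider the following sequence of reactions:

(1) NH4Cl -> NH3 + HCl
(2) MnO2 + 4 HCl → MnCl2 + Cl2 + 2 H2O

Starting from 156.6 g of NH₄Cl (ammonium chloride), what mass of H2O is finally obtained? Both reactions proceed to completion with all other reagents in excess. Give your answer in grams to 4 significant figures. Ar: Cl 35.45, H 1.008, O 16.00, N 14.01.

26.37 g

M(NH4Cl) = 14.01 + 4(1.008) + 35.45 = 53.492 g/mol.
M(H2O) = 2(1.008) + 16.00 = 18.016 g/mol.
n(NH4Cl) = 156.60 / 53.492 = 2.9275 mol.
Step 1 gives a 1:1 ratio of NH4Cl to HCl, so n(HCl) = 2.9275 mol.
In step 2 the HCl:H2O ratio is 4:2, so n(H2O) = 1.4638 mol.
Mass of H2O = 1.4638 × 18.016 = 26.371 g.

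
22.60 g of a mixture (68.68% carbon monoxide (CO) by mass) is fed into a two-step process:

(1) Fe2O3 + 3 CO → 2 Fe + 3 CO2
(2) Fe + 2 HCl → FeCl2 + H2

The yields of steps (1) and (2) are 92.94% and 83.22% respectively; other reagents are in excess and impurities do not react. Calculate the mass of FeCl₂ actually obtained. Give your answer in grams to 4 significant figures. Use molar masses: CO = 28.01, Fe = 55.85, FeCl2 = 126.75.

Pure CO = 22.60 × 0.6868 = 15.522 g.
n(CO) = 15.522 / 28.01 = 0.55415 mol.
Step 1 (CO:Fe = 3:2): theoretical n(Fe) = 0.36943 mol; at 92.94% yield, n(Fe) = 0.34335 mol.
Step 2 (Fe:FeCl2 = 1:1): theoretical n(FeCl2) = 0.34335 mol, so theoretical mass = 0.34335 × 126.75 = 43.520 g.
At 83.22% yield, actual mass of FeCl2 = 43.520 × 0.8322 = 36.217 g.

36.22 g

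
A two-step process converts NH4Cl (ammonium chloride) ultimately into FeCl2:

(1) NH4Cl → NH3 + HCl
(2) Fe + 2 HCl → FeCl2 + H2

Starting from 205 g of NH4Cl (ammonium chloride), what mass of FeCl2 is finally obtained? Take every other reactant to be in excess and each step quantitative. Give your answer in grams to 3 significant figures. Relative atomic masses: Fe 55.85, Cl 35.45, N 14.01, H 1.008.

243 g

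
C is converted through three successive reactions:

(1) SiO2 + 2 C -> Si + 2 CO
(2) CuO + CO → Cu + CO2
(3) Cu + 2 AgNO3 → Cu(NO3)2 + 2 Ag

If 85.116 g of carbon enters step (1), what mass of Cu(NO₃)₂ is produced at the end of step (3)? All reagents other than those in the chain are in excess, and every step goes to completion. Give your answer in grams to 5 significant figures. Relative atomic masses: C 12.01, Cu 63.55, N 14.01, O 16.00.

M(C) = 12.01 g/mol.
M(Cu(NO3)2) = 63.55 + 2(14.01) + 6(16.00) = 187.57 g/mol.
n(C) = 85.116 / 12.01 = 7.08709 mol.
Reaction (1): C→CO ratio 2:2 ⇒ n(CO) = 7.08709 mol.
Reaction (2): CO→Cu ratio 1:1 ⇒ n(Cu) = 7.08709 mol.
Reaction (3): Cu→Cu(NO3)2 ratio 1:1 ⇒ n(Cu(NO3)2) = 7.08709 mol.
Mass of Cu(NO3)2 = 7.08709 × 187.57 = 1329.33 g.

1329.3 g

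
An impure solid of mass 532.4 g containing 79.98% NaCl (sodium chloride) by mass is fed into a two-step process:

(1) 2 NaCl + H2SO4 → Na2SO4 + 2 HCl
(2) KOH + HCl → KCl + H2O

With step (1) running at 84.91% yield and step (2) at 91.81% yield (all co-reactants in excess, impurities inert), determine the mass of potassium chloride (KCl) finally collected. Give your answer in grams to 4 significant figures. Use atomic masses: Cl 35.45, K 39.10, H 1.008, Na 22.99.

423.5 g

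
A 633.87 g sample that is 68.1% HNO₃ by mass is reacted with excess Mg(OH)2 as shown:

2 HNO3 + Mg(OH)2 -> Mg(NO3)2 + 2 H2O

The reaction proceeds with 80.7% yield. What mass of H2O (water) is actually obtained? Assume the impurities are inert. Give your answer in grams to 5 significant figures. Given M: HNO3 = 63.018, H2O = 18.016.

Pure HNO3 available = 633.87 g × 0.681 = 431.665 g.
n(HNO3) = 431.665 g / 63.018 g/mol = 6.84988 mol.
From the equation the HNO3:H2O mole ratio is 2:2, so n(H2O) = 6.84988 × 2/2 = 6.84988 mol.
Mass of H2O = 6.84988 mol × 18.016 g/mol = 123.407 g.
Actual mass collected = 123.407 g × 0.807 = 99.5897 g.

99.590 g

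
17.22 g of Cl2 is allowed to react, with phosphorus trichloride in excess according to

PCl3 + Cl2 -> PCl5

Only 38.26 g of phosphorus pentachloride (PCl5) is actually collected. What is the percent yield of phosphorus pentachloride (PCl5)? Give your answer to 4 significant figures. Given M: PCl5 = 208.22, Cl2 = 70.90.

75.65 %

n(Cl2) = 17.220 g / 70.90 g/mol = 0.24288 mol.
From the equation the Cl2:PCl5 mole ratio is 1:1, so n(PCl5) = 0.24288 × 1/1 = 0.24288 mol.
Mass of PCl5 = 0.24288 mol × 208.22 g/mol = 50.572 g.
This is the theoretical yield. Percent yield = 38.26 g / 50.572 g × 100% = 75.655%.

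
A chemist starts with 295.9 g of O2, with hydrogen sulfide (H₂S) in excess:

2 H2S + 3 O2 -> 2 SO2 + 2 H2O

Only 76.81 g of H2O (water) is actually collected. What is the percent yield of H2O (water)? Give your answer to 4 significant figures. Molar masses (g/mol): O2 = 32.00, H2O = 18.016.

n(O2) = 295.90 g / 32.00 g/mol = 9.2469 mol.
From the equation the O2:H2O mole ratio is 3:2, so n(H2O) = 9.2469 × 2/3 = 6.1646 mol.
Mass of H2O = 6.1646 mol × 18.016 g/mol = 111.06 g.
This is the theoretical yield. Percent yield = 76.81 g / 111.06 g × 100% = 69.160%.

69.16 %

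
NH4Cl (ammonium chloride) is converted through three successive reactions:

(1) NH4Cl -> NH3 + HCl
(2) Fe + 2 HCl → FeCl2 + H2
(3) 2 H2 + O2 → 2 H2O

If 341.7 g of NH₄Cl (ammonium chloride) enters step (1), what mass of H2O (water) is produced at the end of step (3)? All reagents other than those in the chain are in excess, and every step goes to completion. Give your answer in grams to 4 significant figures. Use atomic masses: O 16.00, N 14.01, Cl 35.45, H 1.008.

M(NH4Cl) = 14.01 + 4(1.008) + 35.45 = 53.492 g/mol.
M(H2O) = 2(1.008) + 16.00 = 18.016 g/mol.
n(NH4Cl) = 341.7 / 53.492 = 6.3879 mol.
Reaction (1): NH4Cl→HCl ratio 1:1 ⇒ n(HCl) = 6.3879 mol.
Reaction (2): HCl→H2 ratio 2:1 ⇒ n(H2) = 3.1939 mol.
Reaction (3): H2→H2O ratio 2:2 ⇒ n(H2O) = 3.1939 mol.
Mass of H2O = 3.1939 × 18.016 = 57.542 g.

57.54 g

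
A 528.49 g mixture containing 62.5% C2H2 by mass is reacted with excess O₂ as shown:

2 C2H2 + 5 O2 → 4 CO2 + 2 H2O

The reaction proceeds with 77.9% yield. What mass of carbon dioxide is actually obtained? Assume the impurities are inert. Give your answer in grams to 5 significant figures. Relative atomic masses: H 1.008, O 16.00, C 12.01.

869.88 g

Pure C2H2 available = 528.49 g × 0.625 = 330.306 g.
M(C2H2) = 2(12.01) + 2(1.008) = 26.036 g/mol.
M(CO2) = 12.01 + 2(16.00) = 44.01 g/mol.
n(C2H2) = 330.306 g / 26.036 g/mol = 12.6865 mol.
From the equation the C2H2:CO2 mole ratio is 2:4, so n(CO2) = 12.6865 × 4/2 = 25.3730 mol.
Mass of CO2 = 25.3730 mol × 44.01 g/mol = 1116.67 g.
Actual mass collected = 1116.67 g × 0.779 = 869.884 g.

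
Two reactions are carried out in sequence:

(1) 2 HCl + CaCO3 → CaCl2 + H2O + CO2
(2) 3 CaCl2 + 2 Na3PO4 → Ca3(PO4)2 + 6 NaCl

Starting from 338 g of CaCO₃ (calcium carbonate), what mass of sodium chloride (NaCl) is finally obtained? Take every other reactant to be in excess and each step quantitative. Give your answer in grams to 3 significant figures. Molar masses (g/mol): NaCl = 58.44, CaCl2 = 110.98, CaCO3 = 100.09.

n(CaCO3) = 338.0 / 100.09 = 3.377 mol.
Step 1 gives a 1:1 ratio of CaCO3 to CaCl2, so n(CaCl2) = 3.377 mol.
In step 2 the CaCl2:NaCl ratio is 3:6, so n(NaCl) = 6.754 mol.
Mass of NaCl = 6.754 × 58.44 = 394.7 g.

395 g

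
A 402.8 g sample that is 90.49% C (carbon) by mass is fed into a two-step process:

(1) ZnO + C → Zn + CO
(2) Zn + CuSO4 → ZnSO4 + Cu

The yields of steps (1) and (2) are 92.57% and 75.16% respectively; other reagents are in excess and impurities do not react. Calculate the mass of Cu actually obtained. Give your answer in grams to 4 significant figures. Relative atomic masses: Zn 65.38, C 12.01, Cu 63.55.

Pure C = 402.8 × 0.9049 = 364.49 g.
M(C) = 12.01 g/mol.
M(Cu) = 63.55 g/mol.
n(C) = 364.49 / 12.01 = 30.349 mol.
Step 1 (C:Zn = 1:1): theoretical n(Zn) = 30.349 mol; at 92.57% yield, n(Zn) = 28.094 mol.
Step 2 (Zn:Cu = 1:1): theoretical n(Cu) = 28.094 mol, so theoretical mass = 28.094 × 63.55 = 1785.4 g.
At 75.16% yield, actual mass of Cu = 1785.4 × 0.7516 = 1341.9 g.

1342 g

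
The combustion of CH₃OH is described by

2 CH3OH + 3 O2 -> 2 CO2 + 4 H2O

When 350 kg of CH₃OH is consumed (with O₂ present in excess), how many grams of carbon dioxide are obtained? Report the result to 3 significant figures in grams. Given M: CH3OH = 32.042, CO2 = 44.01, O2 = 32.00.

481000 g

Convert: 350 kg = 350000 g.
n(CH3OH) = 350000 g / 32.042 g/mol = 10920 mol.
From the equation the CH3OH:CO2 mole ratio is 2:2, so n(CO2) = 10920 × 2/2 = 10920 mol.
Mass of CO2 = 10920 mol × 44.01 g/mol = 480700 g.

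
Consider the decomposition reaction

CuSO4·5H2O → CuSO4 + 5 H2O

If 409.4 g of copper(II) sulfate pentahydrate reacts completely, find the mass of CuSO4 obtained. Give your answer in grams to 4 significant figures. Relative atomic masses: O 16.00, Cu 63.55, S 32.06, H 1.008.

M(CuSO4·5H2O) = 63.55 + 32.06 + 9(16.00) + 10(1.008) = 249.69 g/mol.
M(CuSO4) = 63.55 + 32.06 + 4(16.00) = 159.61 g/mol.
n(CuSO4·5H2O) = 409.40 g / 249.69 g/mol = 1.6396 mol.
From the equation the CuSO4·5H2O:CuSO4 mole ratio is 1:1, so n(CuSO4) = 1.6396 × 1/1 = 1.6396 mol.
Mass of CuSO4 = 1.6396 mol × 159.61 g/mol = 261.70 g.

261.7 g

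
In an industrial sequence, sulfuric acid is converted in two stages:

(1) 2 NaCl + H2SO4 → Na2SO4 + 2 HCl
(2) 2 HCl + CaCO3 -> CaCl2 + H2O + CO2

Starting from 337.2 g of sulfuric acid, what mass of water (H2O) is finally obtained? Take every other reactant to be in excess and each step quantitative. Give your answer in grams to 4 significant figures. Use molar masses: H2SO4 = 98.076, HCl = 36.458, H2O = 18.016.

n(H2SO4) = 337.20 / 98.076 = 3.4382 mol.
Step 1 gives a 1:2 ratio of H2SO4 to HCl, so n(HCl) = 6.8763 mol.
In step 2 the HCl:H2O ratio is 2:1, so n(H2O) = 3.4382 mol.
Mass of H2O = 3.4382 × 18.016 = 61.942 g.

61.94 g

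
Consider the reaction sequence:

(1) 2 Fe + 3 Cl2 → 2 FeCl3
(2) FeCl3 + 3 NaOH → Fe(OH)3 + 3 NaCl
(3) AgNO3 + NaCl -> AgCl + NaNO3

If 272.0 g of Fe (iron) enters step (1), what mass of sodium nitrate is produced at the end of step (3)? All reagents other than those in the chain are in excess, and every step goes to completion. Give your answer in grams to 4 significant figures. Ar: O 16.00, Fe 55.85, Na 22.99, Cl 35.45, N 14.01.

M(Fe) = 55.85 g/mol.
M(NaNO3) = 22.99 + 14.01 + 3(16.00) = 85.00 g/mol.
n(Fe) = 272.0 / 55.85 = 4.8702 mol.
Reaction (1): Fe→FeCl3 ratio 2:2 ⇒ n(FeCl3) = 4.8702 mol.
Reaction (2): FeCl3→NaCl ratio 1:3 ⇒ n(NaCl) = 14.611 mol.
Reaction (3): NaCl→NaNO3 ratio 1:1 ⇒ n(NaNO3) = 14.611 mol.
Mass of NaNO3 = 14.611 × 85.00 = 1241.9 g.

1242 g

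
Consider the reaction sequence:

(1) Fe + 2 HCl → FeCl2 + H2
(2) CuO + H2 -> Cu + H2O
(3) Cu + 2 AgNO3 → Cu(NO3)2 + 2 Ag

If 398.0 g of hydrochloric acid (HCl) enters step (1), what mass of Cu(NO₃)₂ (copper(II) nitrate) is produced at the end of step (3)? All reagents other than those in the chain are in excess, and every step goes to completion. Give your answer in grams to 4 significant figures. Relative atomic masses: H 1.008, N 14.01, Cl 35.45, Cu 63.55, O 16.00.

1024 g

M(HCl) = 1.008 + 35.45 = 36.458 g/mol.
M(Cu(NO3)2) = 63.55 + 2(14.01) + 6(16.00) = 187.57 g/mol.
n(HCl) = 398.0 / 36.458 = 10.917 mol.
Reaction (1): HCl→H2 ratio 2:1 ⇒ n(H2) = 5.4583 mol.
Reaction (2): H2→Cu ratio 1:1 ⇒ n(Cu) = 5.4583 mol.
Reaction (3): Cu→Cu(NO3)2 ratio 1:1 ⇒ n(Cu(NO3)2) = 5.4583 mol.
Mass of Cu(NO3)2 = 5.4583 × 187.57 = 1023.8 g.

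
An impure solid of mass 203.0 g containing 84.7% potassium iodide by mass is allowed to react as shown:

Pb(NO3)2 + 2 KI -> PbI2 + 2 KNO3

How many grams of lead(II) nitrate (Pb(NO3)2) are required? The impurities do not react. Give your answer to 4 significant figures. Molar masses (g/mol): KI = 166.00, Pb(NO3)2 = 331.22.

171.5 g

Mass of pure KI = 203.0 g × 0.847 = 171.94 g.
n(KI) = 171.94 g / 166.00 g/mol = 1.0358 mol.
From the equation the KI:Pb(NO3)2 mole ratio is 2:1, so n(Pb(NO3)2) = 1.0358 × 1/2 = 0.51789 mol.
Mass of Pb(NO3)2 = 0.51789 mol × 331.22 g/mol = 171.54 g.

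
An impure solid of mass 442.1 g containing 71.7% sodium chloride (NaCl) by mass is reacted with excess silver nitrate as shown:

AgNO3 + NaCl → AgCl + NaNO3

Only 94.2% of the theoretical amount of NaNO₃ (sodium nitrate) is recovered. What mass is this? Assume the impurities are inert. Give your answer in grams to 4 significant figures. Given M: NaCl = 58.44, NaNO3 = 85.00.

434.3 g

Pure NaCl available = 442.1 g × 0.717 = 316.99 g.
n(NaCl) = 316.99 g / 58.44 g/mol = 5.4241 mol.
From the equation the NaCl:NaNO3 mole ratio is 1:1, so n(NaNO3) = 5.4241 × 1/1 = 5.4241 mol.
Mass of NaNO3 = 5.4241 mol × 85.00 g/mol = 461.05 g.
Actual mass collected = 461.05 g × 0.942 = 434.31 g.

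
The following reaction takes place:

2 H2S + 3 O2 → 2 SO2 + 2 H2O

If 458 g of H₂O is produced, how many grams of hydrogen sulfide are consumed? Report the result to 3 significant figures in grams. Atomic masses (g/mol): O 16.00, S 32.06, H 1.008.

M(H2O) = 2(1.008) + 16.00 = 18.016 g/mol.
M(H2S) = 2(1.008) + 32.06 = 34.076 g/mol.
n(H2O) = 458.0 g / 18.016 g/mol = 25.42 mol.
From the equation the H2O:H2S mole ratio is 2:2, so n(H2S) = 25.42 × 2/2 = 25.42 mol.
Mass of H2S = 25.42 mol × 34.076 g/mol = 866.3 g.

866 g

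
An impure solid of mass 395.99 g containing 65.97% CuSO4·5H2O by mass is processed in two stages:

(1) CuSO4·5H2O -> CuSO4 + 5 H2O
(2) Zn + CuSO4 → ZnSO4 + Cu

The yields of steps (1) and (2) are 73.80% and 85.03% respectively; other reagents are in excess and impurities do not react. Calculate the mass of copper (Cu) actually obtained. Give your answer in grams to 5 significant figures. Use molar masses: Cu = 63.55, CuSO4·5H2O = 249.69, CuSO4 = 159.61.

Pure CuSO4·5H2O = 395.99 × 0.6597 = 261.235 g.
n(CuSO4·5H2O) = 261.235 / 249.69 = 1.04624 mol.
Step 1 (CuSO4·5H2O:CuSO4 = 1:1): theoretical n(CuSO4) = 1.04624 mol; at 73.80% yield, n(CuSO4) = 0.772122 mol.
Step 2 (CuSO4:Cu = 1:1): theoretical n(Cu) = 0.772122 mol, so theoretical mass = 0.772122 × 63.55 = 49.0684 g.
At 85.03% yield, actual mass of Cu = 49.0684 × 0.8503 = 41.7228 g.

41.723 g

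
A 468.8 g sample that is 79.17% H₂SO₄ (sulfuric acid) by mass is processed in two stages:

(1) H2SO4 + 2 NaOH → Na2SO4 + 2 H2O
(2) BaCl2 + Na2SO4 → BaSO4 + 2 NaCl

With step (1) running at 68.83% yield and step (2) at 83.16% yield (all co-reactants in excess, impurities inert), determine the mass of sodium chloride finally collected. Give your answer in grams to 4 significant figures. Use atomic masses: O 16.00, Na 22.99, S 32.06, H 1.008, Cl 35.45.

253.2 g

Pure H2SO4 = 468.8 × 0.7917 = 371.15 g.
M(H2SO4) = 2(1.008) + 32.06 + 4(16.00) = 98.076 g/mol.
M(NaCl) = 22.99 + 35.45 = 58.44 g/mol.
n(H2SO4) = 371.15 / 98.076 = 3.7843 mol.
Step 1 (H2SO4:Na2SO4 = 1:1): theoretical n(Na2SO4) = 3.7843 mol; at 68.83% yield, n(Na2SO4) = 2.6047 mol.
Step 2 (Na2SO4:NaCl = 1:2): theoretical n(NaCl) = 5.2095 mol, so theoretical mass = 5.2095 × 58.44 = 304.44 g.
At 83.16% yield, actual mass of NaCl = 304.44 × 0.8316 = 253.17 g.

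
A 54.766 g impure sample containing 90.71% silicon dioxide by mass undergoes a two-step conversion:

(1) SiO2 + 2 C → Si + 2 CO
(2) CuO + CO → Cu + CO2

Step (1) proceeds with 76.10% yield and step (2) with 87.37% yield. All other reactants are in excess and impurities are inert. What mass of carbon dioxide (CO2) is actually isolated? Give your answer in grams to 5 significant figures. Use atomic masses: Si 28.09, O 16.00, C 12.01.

48.383 g

Pure SiO2 = 54.766 × 0.9071 = 49.6782 g.
M(SiO2) = 28.09 + 2(16.00) = 60.09 g/mol.
M(CO2) = 12.01 + 2(16.00) = 44.01 g/mol.
n(SiO2) = 49.6782 / 60.09 = 0.826731 mol.
Step 1 (SiO2:CO = 1:2): theoretical n(CO) = 1.65346 mol; at 76.10% yield, n(CO) = 1.25828 mol.
Step 2 (CO:CO2 = 1:1): theoretical n(CO2) = 1.25828 mol, so theoretical mass = 1.25828 × 44.01 = 55.3771 g.
At 87.37% yield, actual mass of CO2 = 55.3771 × 0.8737 = 48.3829 g.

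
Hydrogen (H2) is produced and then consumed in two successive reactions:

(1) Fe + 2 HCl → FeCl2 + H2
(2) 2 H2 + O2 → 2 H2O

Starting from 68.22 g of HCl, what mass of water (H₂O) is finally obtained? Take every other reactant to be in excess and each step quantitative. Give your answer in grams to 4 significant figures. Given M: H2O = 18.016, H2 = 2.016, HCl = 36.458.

16.86 g

n(HCl) = 68.220 / 36.458 = 1.8712 mol.
Step 1 gives a 2:1 ratio of HCl to H2, so n(H2) = 0.93560 mol.
In step 2 the H2:H2O ratio is 2:2, so n(H2O) = 0.93560 mol.
Mass of H2O = 0.93560 × 18.016 = 16.856 g.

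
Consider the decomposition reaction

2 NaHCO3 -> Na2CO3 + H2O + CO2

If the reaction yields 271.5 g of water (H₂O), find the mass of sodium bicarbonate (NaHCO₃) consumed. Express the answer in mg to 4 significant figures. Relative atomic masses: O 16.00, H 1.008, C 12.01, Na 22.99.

M(H2O) = 2(1.008) + 16.00 = 18.016 g/mol.
M(NaHCO3) = 22.99 + 1.008 + 12.01 + 3(16.00) = 84.008 g/mol.
n(H2O) = 271.50 g / 18.016 g/mol = 15.070 mol.
From the equation the H2O:NaHCO3 mole ratio is 1:2, so n(NaHCO3) = 15.070 × 2/1 = 30.140 mol.
Mass of NaHCO3 = 30.140 mol × 84.008 g/mol = 2532.0 g.
Converting to mg: 2532.0 g = 2532000 mg.

2532000 mg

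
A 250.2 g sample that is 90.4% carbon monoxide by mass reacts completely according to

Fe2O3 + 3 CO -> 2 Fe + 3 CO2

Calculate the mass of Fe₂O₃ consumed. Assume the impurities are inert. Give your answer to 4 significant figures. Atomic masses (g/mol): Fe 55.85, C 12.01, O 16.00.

429.9 g

Mass of pure CO = 250.2 g × 0.904 = 226.18 g.
M(CO) = 12.01 + 16.00 = 28.01 g/mol.
M(Fe2O3) = 2(55.85) + 3(16.00) = 159.70 g/mol.
n(CO) = 226.18 g / 28.01 g/mol = 8.0750 mol.
From the equation the CO:Fe2O3 mole ratio is 3:1, so n(Fe2O3) = 8.0750 × 1/3 = 2.6917 mol.
Mass of Fe2O3 = 2.6917 mol × 159.70 g/mol = 429.86 g.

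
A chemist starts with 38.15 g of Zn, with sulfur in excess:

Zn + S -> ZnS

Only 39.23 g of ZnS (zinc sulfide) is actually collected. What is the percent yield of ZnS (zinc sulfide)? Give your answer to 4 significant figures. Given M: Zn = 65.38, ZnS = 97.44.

69.00 %

n(Zn) = 38.150 g / 65.38 g/mol = 0.58351 mol.
From the equation the Zn:ZnS mole ratio is 1:1, so n(ZnS) = 0.58351 × 1/1 = 0.58351 mol.
Mass of ZnS = 0.58351 mol × 97.44 g/mol = 56.857 g.
This is the theoretical yield. Percent yield = 39.23 g / 56.857 g × 100% = 68.997%.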